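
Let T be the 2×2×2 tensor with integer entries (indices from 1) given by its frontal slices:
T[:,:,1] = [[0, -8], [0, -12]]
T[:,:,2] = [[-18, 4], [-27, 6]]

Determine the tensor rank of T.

2

Lower bound: the mode-2 unfolding of T (rows indexed by j, columns by (i,k) = (1,1), (1,2), (2,1), (2,2)) is [[0, -18, 0, -27], [-8, 4, -12, 6]].
There the 2×2 minor on rows j ∈ {1, 2}, columns (i,k) ∈ {(1,1), (1,2)} is det [[0, -18], [-8, 4]] = -144 ≠ 0, so this unfolding has rank ≥ 2; CP rank is at least every unfolding rank, so rank(T) ≥ 2. (This is only a lower bound: in general the CP rank may exceed every unfolding rank, so we still need to exhibit 2 rank-1 terms summing to T.)
Upper bound — finding two terms. Every mode-1 slice of T is a multiple of one matrix: T[i,:,:] = a[i]·M with a = [2, 3] and M = [[0, -9], [-4, 2]] (rows indexed by j, columns by k). So it suffices to write M as a sum of two rank-1 matrices.
Splitting M by its rows (j = 1, 2), M = [1, 0][0, -9]ᵀ + [0, 1][-4, 2]ᵀ.
Hence T = [2, 3] ⊗ [1, 0] ⊗ [0, -9] + [2, 3] ⊗ [0, 1] ⊗ [-4, 2], so rank(T) ≤ 2.
These bounds meet, so rank(T) = 2.
Check entry T[2,2,2] = 6: (3)·(0)·(-9) + (3)·(1)·(2) = 6.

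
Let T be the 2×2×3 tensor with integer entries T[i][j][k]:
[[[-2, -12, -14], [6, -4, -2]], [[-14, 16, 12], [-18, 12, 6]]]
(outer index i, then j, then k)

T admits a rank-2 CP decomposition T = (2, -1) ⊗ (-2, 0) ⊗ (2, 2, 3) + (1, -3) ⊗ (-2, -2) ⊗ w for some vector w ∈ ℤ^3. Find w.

Subtract the known terms from T to get the rank-1 residual R = (1, -3) ⊗ (-2, -2) ⊗ w, so R[i,j,k] = a[i]·b[j]·w[k]. Pick indices with nonzero a[0]·b[0] = (1)·(-2) = -2. Only the fibre through (0,0,·) is needed: R[0,0,:] = T[0,0,:] − Σₗ aₗ[0]bₗ[0]cₗ = [-2, -12, -14] − (2)·(-2)·(2, 2, 3) = [6, -4, -2]. Then w[k] = R[0,0,k] / -2 for each k, giving w = [6, -4, -2] / -2 = (-3, 2, 1).

w = (-3, 2, 1)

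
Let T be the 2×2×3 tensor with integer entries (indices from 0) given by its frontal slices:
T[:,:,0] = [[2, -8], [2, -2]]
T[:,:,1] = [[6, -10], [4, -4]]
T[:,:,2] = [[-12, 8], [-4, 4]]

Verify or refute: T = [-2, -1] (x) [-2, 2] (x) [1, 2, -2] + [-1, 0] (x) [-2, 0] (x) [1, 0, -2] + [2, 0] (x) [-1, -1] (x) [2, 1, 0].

Yes

Reconstruct entrywise from the claimed factors. For example, T[1,0,2] = -4 and Σₗ aₗ[1]bₗ[0]cₗ[2] = (-1)·(-2)·(-2) + (0)·(-2)·(-2) + (0)·(-1)·(0) = -4; checking all 12 entries, every one matches. The claim holds.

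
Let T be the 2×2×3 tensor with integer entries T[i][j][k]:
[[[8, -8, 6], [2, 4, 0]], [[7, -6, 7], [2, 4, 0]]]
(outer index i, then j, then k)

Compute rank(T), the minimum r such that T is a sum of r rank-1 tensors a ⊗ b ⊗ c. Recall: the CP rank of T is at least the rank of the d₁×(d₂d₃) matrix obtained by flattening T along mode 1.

Lower bound: the mode-3 unfolding of T (rows indexed by k, columns by (i,j) = (0,0), (0,1), (1,0), (1,1)) is [[8, 2, 7, 2], [-8, 4, -6, 4], [6, 0, 7, 0]].
There the 3×3 minor on rows k ∈ {0, 1, 2}, columns (i,j) ∈ {(0,0), (0,1), (1,0)} is det [[8, 2, 7], [-8, 4, -6], [6, 0, 7]] = 96 ≠ 0, so this unfolding has rank ≥ 3; CP rank is at least every unfolding rank, so rank(T) ≥ 3. (This is only a lower bound: in general the CP rank may exceed every unfolding rank, so we still need to exhibit 3 rank-1 terms summing to T.)
Upper bound: T is a sum of 3 rank-1 terms, T = [1, 1] ⊗ [1, -1] ⊗ [2, -4, 4] + [1, 1] ⊗ [1, 1] ⊗ [4, 0, 4] + [2, 1] ⊗ [1, 0] ⊗ [1, -2, -1] (written with every a and b primitive with positive leading entry and the scale carried by c; CP decompositions are not unique, and this one is verified by expanding entrywise), so rank(T) ≤ 3.
These bounds meet, so rank(T) = 3.

3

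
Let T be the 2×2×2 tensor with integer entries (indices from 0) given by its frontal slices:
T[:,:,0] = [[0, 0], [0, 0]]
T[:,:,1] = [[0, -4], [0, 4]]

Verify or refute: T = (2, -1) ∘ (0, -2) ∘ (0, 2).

No

Reconstruct entry (0,1,1) from the claimed factors: Σₗ aₗ[0]bₗ[1]cₗ[1] = (2)·(-2)·(2) = -8, but T[0,1,1] = -4. The claim is false.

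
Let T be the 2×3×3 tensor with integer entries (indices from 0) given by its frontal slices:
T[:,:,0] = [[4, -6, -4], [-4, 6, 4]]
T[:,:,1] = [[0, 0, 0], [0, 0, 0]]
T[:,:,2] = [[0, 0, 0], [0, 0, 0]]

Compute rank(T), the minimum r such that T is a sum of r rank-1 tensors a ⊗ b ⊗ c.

Lower bound: T ≠ 0 (e.g. T[0,0,0] = 4), so rank(T) ≥ 1.
Upper bound: if T = a ⊗ b ⊗ c then every fibre of T is a multiple of the corresponding factor, so read the factors off the fibres through the nonzero entry T[0,0,0] = 4.
The mode-1 fibre T[:,0,0] = [4, -4] gives a = [1, -1] (primitive direction); the mode-2 fibre T[0,:,0] = [4, -6, -4] gives b = [2, -3, -2]; then c[k] = T[0,0,k] / (a[0]·b[0]) = [4, 0, 0] / 2 = [2, 0, 0].
Expanding [1, -1] ⊗ [2, -3, -2] ⊗ [2, 0, 0] reproduces all 18 entries of T, so T = [1, -1] ⊗ [2, -3, -2] ⊗ [2, 0, 0] and rank(T) ≤ 1.
These bounds meet, so rank(T) = 1.

1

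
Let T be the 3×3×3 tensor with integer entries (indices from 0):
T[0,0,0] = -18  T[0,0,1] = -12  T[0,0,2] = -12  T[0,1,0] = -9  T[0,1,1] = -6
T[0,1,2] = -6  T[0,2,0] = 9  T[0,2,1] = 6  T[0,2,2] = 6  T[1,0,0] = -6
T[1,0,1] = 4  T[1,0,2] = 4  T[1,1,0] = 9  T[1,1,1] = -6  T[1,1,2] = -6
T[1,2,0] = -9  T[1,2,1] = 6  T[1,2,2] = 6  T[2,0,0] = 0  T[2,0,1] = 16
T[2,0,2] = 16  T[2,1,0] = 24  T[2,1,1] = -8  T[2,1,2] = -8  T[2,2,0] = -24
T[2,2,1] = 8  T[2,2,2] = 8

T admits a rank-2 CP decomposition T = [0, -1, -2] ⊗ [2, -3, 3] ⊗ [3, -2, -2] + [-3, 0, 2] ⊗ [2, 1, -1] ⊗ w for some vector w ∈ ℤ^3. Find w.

Subtract the known terms from T to get the rank-1 residual R = [-3, 0, 2] ⊗ [2, 1, -1] ⊗ w, so R[i,j,k] = a[i]·b[j]·w[k]. Pick indices with nonzero a[0]·b[0] = (-3)·(2) = -6. Only the fibre through (0,0,·) is needed: R[0,0,:] = T[0,0,:] − Σₗ aₗ[0]bₗ[0]cₗ = [-18, -12, -12] − (0)·(2)·[3, -2, -2] = [-18, -12, -12]. Then w[k] = R[0,0,k] / -6 for each k, giving w = [-18, -12, -12] / -6 = [3, 2, 2].

w = [3, 2, 2]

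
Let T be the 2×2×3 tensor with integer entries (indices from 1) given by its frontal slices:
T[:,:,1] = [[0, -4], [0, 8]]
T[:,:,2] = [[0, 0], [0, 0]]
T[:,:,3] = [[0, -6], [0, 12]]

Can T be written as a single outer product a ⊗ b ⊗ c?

If T = a ⊗ b ⊗ c then every fibre of T is a multiple of the corresponding factor, so read the factors off the fibres through the nonzero entry T[1,2,1] = -4.
The mode-1 fibre T[:,2,1] = [-4, 8] gives a = [1, -2] (primitive direction); the mode-2 fibre T[1,:,1] = [0, -4] gives b = [0, 1]; then c[k] = T[1,2,k] / (a[1]·b[2]) = [-4, 0, -6] / 1 = [-4, 0, -6].
Expanding [1, -2] ⊗ [0, 1] ⊗ [-4, 0, -6] reproduces all 12 entries of T, so T = [1, -2] ⊗ [0, 1] ⊗ [-4, 0, -6] and rank(T) ≤ 1.
Equivalently every frontal slice T[:,:,k] is c[k] times the rank-1 matrix [1, -2] ⊗ [0, 1]. So T has rank 1 (it is nonzero).

Yes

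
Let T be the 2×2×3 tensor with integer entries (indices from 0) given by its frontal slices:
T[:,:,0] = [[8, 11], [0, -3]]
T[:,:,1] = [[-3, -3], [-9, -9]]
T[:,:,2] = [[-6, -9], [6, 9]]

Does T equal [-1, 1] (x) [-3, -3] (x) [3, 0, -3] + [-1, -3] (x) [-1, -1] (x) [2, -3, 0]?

No

Reconstruct entry (0,0,0) from the claimed factors: Σₗ aₗ[0]bₗ[0]cₗ[0] = (-1)·(-3)·(3) + (-1)·(-1)·(2) = 11, but T[0,0,0] = 8. The claim is false.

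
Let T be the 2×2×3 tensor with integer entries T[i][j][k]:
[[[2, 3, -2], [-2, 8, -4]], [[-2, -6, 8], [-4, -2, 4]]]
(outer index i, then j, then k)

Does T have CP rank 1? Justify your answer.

No

The mode-3 unfolding of T (rows indexed by k, columns by (i,j) = (0,0), (0,1), (1,0), (1,1)) is [[2, -2, -2, -4], [3, 8, -6, -2], [-2, -4, 8, 4]].
There the 3×3 minor on rows k ∈ {0, 1, 2}, columns (i,j) ∈ {(0,0), (0,1), (1,0)} is det [[2, -2, -2], [3, 8, -6], [-2, -4, 8]] = 96 ≠ 0, so this unfolding has rank ≥ 3; CP rank is at least every unfolding rank, so rank(T) ≥ 3.
In particular rank(T) ≥ 3 > 1, so T is not rank-1.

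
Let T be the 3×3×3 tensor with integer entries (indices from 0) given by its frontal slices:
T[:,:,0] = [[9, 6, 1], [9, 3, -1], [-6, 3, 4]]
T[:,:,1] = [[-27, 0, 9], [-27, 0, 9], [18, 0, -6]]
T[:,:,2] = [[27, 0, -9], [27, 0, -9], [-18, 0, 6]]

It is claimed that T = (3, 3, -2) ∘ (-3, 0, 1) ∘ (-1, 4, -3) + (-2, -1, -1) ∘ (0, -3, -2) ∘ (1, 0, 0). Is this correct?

No

Reconstruct entry (0,0,1) from the claimed factors: Σₗ aₗ[0]bₗ[0]cₗ[1] = (3)·(-3)·(4) + (-2)·(0)·(0) = -36, but T[0,0,1] = -27. The claim is false.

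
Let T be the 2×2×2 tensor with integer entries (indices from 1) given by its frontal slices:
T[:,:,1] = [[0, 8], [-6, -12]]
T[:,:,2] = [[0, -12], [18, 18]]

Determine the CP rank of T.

Lower bound: the mode-2 unfolding of T (rows indexed by j, columns by (i,k) = (1,1), (1,2), (2,1), (2,2)) is [[0, 0, -6, 18], [8, -12, -12, 18]].
There the 2×2 minor on rows j ∈ {1, 2}, columns (i,k) ∈ {(1,1), (2,1)} is det [[0, -6], [8, -12]] = 48 ≠ 0, so this unfolding has rank ≥ 2; CP rank is at least every unfolding rank, so rank(T) ≥ 2. (This is only a lower bound: in general the CP rank may exceed every unfolding rank, so we still need to exhibit 2 rank-1 terms summing to T.)
Upper bound — finding two terms. Write S_k = T[:,:,k] for the frontal slices: S₁ = [[0, 8], [-6, -12]], S₂ = [[0, -12], [18, 18]].
If T = a₁ ⊗ b₁ ⊗ c₁ + a₂ ⊗ b₂ ⊗ c₂ then each S_k = c₁[k]·a₁b₁ᵀ + c₂[k]·a₂b₂ᵀ. S₁ and S₂ are linearly independent, so a₁b₁ᵀ and a₂b₂ᵀ must span the same plane of matrices: they are the rank-1 matrices of the form x·S₁ + y·S₂.
det(x·S₁ + y·S₂) is 48·x² − 216·xy + 216·y² = 24·(2·x − 3·y)(x − 3·y), vanishing at (x:y) = (3:2) and (3:1).
M₁ = 3·S₁ + 2·S₂ = [[0, 0], [18, 0]] = 18·[0, 1][1, 0]ᵀ and M₂ = 3·S₁ + S₂ = [[0, 12], [0, -18]] = 6·[2, -3][0, 1]ᵀ, so take a₁ = [0, 1], b₁ = [1, 0], a₂ = [2, -3], b₂ = [0, 1].
Each slice is an integer combination of E₁ = a₁b₁ᵀ and E₂ = a₂b₂ᵀ: S₁ = −6·E₁ + 4·E₂, S₂ = 18·E₁ − 6·E₂; reading off coefficients, c₁ = [-6, 18] and c₂ = [4, -6].
Hence T = [0, 1] ⊗ [1, 0] ⊗ [-6, 18] + [2, -3] ⊗ [0, 1] ⊗ [4, -6], so rank(T) ≤ 2.
These bounds meet, so rank(T) = 2.

2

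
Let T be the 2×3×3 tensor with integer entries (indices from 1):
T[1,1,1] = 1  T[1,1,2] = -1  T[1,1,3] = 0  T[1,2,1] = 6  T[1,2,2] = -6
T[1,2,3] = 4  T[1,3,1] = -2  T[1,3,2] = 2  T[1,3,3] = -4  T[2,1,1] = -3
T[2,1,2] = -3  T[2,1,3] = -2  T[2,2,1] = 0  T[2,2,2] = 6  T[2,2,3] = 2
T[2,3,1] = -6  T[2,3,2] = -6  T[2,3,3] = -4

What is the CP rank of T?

Lower bound: in the mode-3 unfolding of T (rows indexed by k, columns by (i,j)) the 3×3 minor on rows k ∈ {1, 2, 3}, columns (i,j) ∈ {(1,1), (1,2), (2,1)} is det [[1, 6, -3], [-1, -6, -3], [0, 4, -2]] = 24 ≠ 0, so that unfolding has rank ≥ 3 and hence rank(T) ≥ 3 (CP rank is at least every unfolding rank, though it can be larger).
Upper bound: T is a sum of 3 rank-1 terms, T = (0, 1) ⊗ (1, -1, 2) ⊗ (-2, -4, -2) + (1, -1) ⊗ (1, 2, 2) ⊗ (1, -1, 0) + (1, 0) ⊗ (0, 1, -1) ⊗ (4, -4, 4) (one valid choice — decompositions are not unique — normalised so each a, b is primitive with positive first nonzero entry; check it by expanding all entries), so rank(T) ≤ 3.
These bounds meet, so rank(T) = 3.

3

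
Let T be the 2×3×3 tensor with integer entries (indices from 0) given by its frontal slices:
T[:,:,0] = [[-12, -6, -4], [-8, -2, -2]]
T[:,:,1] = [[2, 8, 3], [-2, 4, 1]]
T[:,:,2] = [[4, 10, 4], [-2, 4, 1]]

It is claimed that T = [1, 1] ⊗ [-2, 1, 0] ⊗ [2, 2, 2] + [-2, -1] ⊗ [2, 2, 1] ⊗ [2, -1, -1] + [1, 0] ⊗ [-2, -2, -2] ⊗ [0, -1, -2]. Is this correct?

Reconstruct entry (0,2,1) from the claimed factors: Σₗ aₗ[0]bₗ[2]cₗ[1] = (1)·(0)·(2) + (-2)·(1)·(-1) + (1)·(-2)·(-1) = 4, but T[0,2,1] = 3. The claim is false.

No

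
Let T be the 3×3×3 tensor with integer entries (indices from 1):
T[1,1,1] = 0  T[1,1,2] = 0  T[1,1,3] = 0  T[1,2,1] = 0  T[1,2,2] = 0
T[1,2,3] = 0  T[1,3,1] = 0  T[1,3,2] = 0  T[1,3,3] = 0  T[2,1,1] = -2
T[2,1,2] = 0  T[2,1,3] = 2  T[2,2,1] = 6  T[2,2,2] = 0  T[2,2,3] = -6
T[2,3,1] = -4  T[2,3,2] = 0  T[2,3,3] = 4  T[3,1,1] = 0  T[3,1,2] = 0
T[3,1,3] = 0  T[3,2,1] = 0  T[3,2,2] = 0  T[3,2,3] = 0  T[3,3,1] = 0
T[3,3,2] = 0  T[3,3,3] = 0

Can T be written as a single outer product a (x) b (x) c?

If T = a (x) b (x) c then every fibre of T is a multiple of the corresponding factor, so read the factors off the fibres through the nonzero entry T[2,1,1] = -2.
The mode-1 fibre T[:,1,1] = [0, -2, 0] gives a = (0, 1, 0) (primitive direction); the mode-2 fibre T[2,:,1] = [-2, 6, -4] gives b = (1, -3, 2); then c[k] = T[2,1,k] / (a[2]·b[1]) = [-2, 0, 2] / 1 = (-2, 0, 2).
Expanding (0, 1, 0) (x) (1, -3, 2) (x) (-2, 0, 2) reproduces all 27 entries of T, so T = (0, 1, 0) (x) (1, -3, 2) (x) (-2, 0, 2) and rank(T) ≤ 1.
Equivalently every frontal slice T[:,:,k] is c[k] times the rank-1 matrix (0, 1, 0) (x) (1, -3, 2). So T has rank 1 (it is nonzero).

Yes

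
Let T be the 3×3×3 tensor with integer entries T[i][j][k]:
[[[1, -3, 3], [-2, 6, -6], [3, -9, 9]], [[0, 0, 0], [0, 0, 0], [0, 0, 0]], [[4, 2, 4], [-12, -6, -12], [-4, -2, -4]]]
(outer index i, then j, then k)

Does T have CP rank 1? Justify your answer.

The mode-2 unfolding of T (rows indexed by j, columns by (i,k) = (0,0), (0,1), (0,2), (1,0), (1,1), (1,2), (2,0), (2,1), (2,2)) is [[1, -3, 3, 0, 0, 0, 4, 2, 4], [-2, 6, -6, 0, 0, 0, -12, -6, -12], [3, -9, 9, 0, 0, 0, -4, -2, -4]].
There the 2×2 minor on rows j ∈ {0, 1}, columns (i,k) ∈ {(0,0), (2,0)} is det [[1, 4], [-2, -12]] = -4 ≠ 0, so this unfolding has rank ≥ 2; CP rank is at least every unfolding rank, so rank(T) ≥ 2.
In particular rank(T) ≥ 2 > 1, so T is not rank-1.

No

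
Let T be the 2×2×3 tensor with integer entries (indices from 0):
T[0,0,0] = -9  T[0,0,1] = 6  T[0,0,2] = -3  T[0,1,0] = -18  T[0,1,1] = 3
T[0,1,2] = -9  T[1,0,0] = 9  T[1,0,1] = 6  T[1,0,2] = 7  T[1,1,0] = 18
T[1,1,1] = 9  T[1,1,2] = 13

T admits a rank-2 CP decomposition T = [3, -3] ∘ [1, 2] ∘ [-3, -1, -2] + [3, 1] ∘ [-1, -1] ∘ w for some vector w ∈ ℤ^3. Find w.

Subtract the known terms from T to get the rank-1 residual R = [3, 1] ∘ [-1, -1] ∘ w, so R[i,j,k] = a[i]·b[j]·w[k]. Pick indices with nonzero a[0]·b[0] = (3)·(-1) = -3. Only the fibre through (0,0,·) is needed: R[0,0,:] = T[0,0,:] − Σₗ aₗ[0]bₗ[0]cₗ = [-9, 6, -3] − (3)·(1)·[-3, -1, -2] = [0, 9, 3]. Then w[k] = R[0,0,k] / -3 for each k, giving w = [0, 9, 3] / -3 = [0, -3, -1].

w = [0, -3, -1]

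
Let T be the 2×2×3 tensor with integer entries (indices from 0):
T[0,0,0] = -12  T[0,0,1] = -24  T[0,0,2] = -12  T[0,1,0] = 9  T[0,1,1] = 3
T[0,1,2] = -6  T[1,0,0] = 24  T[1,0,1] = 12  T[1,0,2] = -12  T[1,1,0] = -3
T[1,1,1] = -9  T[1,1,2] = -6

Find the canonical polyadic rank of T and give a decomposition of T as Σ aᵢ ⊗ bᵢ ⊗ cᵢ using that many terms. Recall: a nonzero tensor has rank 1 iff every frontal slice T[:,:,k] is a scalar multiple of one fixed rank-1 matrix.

rank(T) = 2

Lower bound: the mode-2 unfolding of T (rows indexed by j, columns by (i,k) = (0,0), (0,1), (0,2), (1,0), (1,1), (1,2)) is [[-12, -24, -12, 24, 12, -12], [9, 3, -6, -3, -9, -6]].
There the 2×2 minor on rows j ∈ {0, 1}, columns (i,k) ∈ {(0,0), (0,1)} is det [[-12, -24], [9, 3]] = 180 ≠ 0, so this unfolding has rank ≥ 2; CP rank is at least every unfolding rank, so rank(T) ≥ 2. (This is only a lower bound: in general the CP rank may exceed every unfolding rank, so we still need to exhibit 2 rank-1 terms summing to T.)
Upper bound — finding two terms. Write S_k = T[:,:,k] for the frontal slices: S₀ = [[-12, 9], [24, -3]], S₁ = [[-24, 3], [12, -9]], S₂ = [[-12, -6], [-12, -6]].
If T = a₁ ⊗ b₁ ⊗ c₁ + a₂ ⊗ b₂ ⊗ c₂ then each S_k = c₁[k]·a₁b₁ᵀ + c₂[k]·a₂b₂ᵀ. S₀ and S₁ are linearly independent, so a₁b₁ᵀ and a₂b₂ᵀ must span the same plane of matrices: they are the rank-1 matrices of the form x·S₀ + y·S₁.
det(x·S₀ + y·S₁) is −180·x² + 180·y² = (-180)·(x − y)(x + y), vanishing at (x:y) = (1:1) and (1:-1).
M₁ = S₀ + S₁ = [[-36, 12], [36, -12]] = (-12)·[1, -1][3, -1]ᵀ and M₂ = S₀ − S₁ = [[12, 6], [12, 6]] = 6·[1, 1][2, 1]ᵀ, so take a₁ = [1, -1], b₁ = [3, -1], a₂ = [1, 1], b₂ = [2, 1].
Each slice is an integer combination of E₁ = a₁b₁ᵀ and E₂ = a₂b₂ᵀ: S₀ = −6·E₁ + 3·E₂, S₁ = −6·E₁ − 3·E₂, S₂ = −6·E₂; reading off coefficients, c₁ = [-6, -6, 0] and c₂ = [3, -3, -6].
Hence T = [1, -1] ⊗ [3, -1] ⊗ [-6, -6, 0] + [1, 1] ⊗ [2, 1] ⊗ [3, -3, -6], so rank(T) ≤ 2.
These bounds meet, so rank(T) = 2.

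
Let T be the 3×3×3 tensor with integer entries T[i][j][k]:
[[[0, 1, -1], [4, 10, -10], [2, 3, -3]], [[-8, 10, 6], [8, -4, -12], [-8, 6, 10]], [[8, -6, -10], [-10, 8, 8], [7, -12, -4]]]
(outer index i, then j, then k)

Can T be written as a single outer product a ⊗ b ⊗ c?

No

The mode-3 unfolding of T (rows indexed by k, columns by (i,j) = (0,0), (0,1), (0,2), (1,0), (1,1), (1,2), (2,0), (2,1), (2,2)) is [[0, 4, 2, -8, 8, -8, 8, -10, 7], [1, 10, 3, 10, -4, 6, -6, 8, -12], [-1, -10, -3, 6, -12, 10, -10, 8, -4]].
There the 3×3 minor on rows k ∈ {0, 1, 2}, columns (i,j) ∈ {(0,0), (0,1), (1,0)} is det [[0, 4, -8], [1, 10, 10], [-1, -10, 6]] = -64 ≠ 0, so this unfolding has rank ≥ 3; CP rank is at least every unfolding rank, so rank(T) ≥ 3.
In particular rank(T) ≥ 3 > 1, so T is not rank-1.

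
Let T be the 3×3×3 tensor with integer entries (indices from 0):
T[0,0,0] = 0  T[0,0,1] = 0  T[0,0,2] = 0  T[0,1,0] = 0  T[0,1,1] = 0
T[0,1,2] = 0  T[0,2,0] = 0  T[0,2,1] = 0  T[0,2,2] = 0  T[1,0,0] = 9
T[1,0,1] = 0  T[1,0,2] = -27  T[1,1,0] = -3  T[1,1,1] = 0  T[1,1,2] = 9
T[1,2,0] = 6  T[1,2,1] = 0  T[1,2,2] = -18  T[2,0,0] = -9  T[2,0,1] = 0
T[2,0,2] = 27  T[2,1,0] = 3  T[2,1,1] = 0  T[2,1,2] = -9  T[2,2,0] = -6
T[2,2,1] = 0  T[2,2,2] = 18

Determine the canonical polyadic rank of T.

1

Lower bound: T ≠ 0 (e.g. T[1,0,0] = 9), so rank(T) ≥ 1.
Upper bound: if T = a ∘ b ∘ c then every fibre of T is a multiple of the corresponding factor, so read the factors off the fibres through the nonzero entry T[1,0,0] = 9.
The mode-1 fibre T[:,0,0] = [0, 9, -9] gives a = [0, 1, -1] (primitive direction); the mode-2 fibre T[1,:,0] = [9, -3, 6] gives b = [3, -1, 2]; then c[k] = T[1,0,k] / (a[1]·b[0]) = [9, 0, -27] / 3 = [3, 0, -9].
Expanding [0, 1, -1] ∘ [3, -1, 2] ∘ [3, 0, -9] reproduces all 27 entries of T, so T = [0, 1, -1] ∘ [3, -1, 2] ∘ [3, 0, -9] and rank(T) ≤ 1.
These bounds meet, so rank(T) = 1.
Check entry T[1,1,1] = 0: (1)·(-1)·(0) = 0.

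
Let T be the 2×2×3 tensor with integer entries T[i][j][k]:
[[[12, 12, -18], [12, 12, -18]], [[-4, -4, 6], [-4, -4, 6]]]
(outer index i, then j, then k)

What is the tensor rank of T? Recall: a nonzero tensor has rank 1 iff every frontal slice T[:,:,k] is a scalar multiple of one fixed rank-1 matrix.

1

Lower bound: T ≠ 0 (e.g. T[0,0,0] = 12), so rank(T) ≥ 1.
Upper bound: if T = a ⊗ b ⊗ c then every fibre of T is a multiple of the corresponding factor, so read the factors off the fibres through the nonzero entry T[0,0,0] = 12.
The mode-1 fibre T[:,0,0] = [12, -4] gives a = (3, -1) (primitive direction); the mode-2 fibre T[0,:,0] = [12, 12] gives b = (1, 1); then c[k] = T[0,0,k] / (a[0]·b[0]) = [12, 12, -18] / 3 = (4, 4, -6).
Expanding (3, -1) ⊗ (1, 1) ⊗ (4, 4, -6) reproduces all 12 entries of T, so T = (3, -1) ⊗ (1, 1) ⊗ (4, 4, -6) and rank(T) ≤ 1.
These bounds meet, so rank(T) = 1.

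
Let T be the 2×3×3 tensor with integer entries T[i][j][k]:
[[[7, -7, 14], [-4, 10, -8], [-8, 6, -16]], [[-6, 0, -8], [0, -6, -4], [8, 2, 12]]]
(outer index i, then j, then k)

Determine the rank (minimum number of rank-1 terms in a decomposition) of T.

Lower bound: the mode-3 unfolding of T (rows indexed by k, columns by (i,j) = (0,0), (0,1), (0,2), (1,0), (1,1), (1,2)) is [[7, -4, -8, -6, 0, 8], [-7, 10, 6, 0, -6, 2], [14, -8, -16, -8, -4, 12]].
There the 3×3 minor on rows k ∈ {0, 1, 2}, columns (i,j) ∈ {(0,0), (0,1), (1,0)} is det [[7, -4, -6], [-7, 10, 0], [14, -8, -8]] = 168 ≠ 0, so this unfolding has rank ≥ 3; CP rank is at least every unfolding rank, so rank(T) ≥ 3. (Unfolding ranks only ever bound the CP rank from below — rank(T) can be strictly larger than all of them — so the matching upper bound has to come from an explicit 3-term decomposition.)
Upper bound: T is a sum of 3 rank-1 terms, T = (1, -2) ⊗ (1, 2, -2) ⊗ (1, 1, 2) + (1, 0) ⊗ (1, -1, -1) ⊗ (-2, -4, 4) + (2, -1) ⊗ (1, -1, -1) ⊗ (4, -2, 4) (written with every a and b primitive with positive leading entry and the scale carried by c; CP decompositions are not unique, and this one is verified by expanding entrywise), so rank(T) ≤ 3.
These bounds meet, so rank(T) = 3.
Check entry T[1,1,0] = 0: (-2)·(2)·(1) + (0)·(-1)·(-2) + (-1)·(-1)·(4) = 0.

3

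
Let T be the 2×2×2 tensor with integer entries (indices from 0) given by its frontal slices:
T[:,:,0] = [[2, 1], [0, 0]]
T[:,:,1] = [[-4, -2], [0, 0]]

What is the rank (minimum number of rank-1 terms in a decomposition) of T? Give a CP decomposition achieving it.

rank(T) = 1

Lower bound: T ≠ 0 (e.g. T[0,0,0] = 2), so rank(T) ≥ 1.
Upper bound: the mode-1 fibre T[:,0,0] = [2, 0] gives a = [1, 0] (primitive direction); the mode-2 fibre T[0,:,0] = [2, 1] gives b = [2, 1]; then c[k] = T[0,0,k] / (a[0]·b[0]) = [2, -4] / 2 = [1, -2].
Expanding [1, 0] (x) [2, 1] (x) [1, -2] reproduces all 8 entries of T, so T = [1, 0] (x) [2, 1] (x) [1, -2] and rank(T) ≤ 1.
These bounds meet, so rank(T) = 1.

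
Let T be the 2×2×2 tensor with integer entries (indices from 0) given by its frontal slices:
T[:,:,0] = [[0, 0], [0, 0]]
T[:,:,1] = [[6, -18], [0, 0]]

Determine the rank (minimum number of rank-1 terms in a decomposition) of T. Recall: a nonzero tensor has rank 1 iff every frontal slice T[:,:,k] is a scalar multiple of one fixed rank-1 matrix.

1

Lower bound: T ≠ 0 (e.g. T[0,0,1] = 6), so rank(T) ≥ 1.
Upper bound: if T = a ⊗ b ⊗ c then every fibre of T is a multiple of the corresponding factor, so read the factors off the fibres through the nonzero entry T[0,0,1] = 6.
The mode-1 fibre T[:,0,1] = [6, 0] gives a = (1, 0) (primitive direction); the mode-2 fibre T[0,:,1] = [6, -18] gives b = (1, -3); then c[k] = T[0,0,k] / (a[0]·b[0]) = [0, 6] / 1 = (0, 6).
Expanding (1, 0) ⊗ (1, -3) ⊗ (0, 6) reproduces all 8 entries of T, so T = (1, 0) ⊗ (1, -3) ⊗ (0, 6) and rank(T) ≤ 1.
These bounds meet, so rank(T) = 1.
Check entry T[0,0,0] = 0: (1)·(1)·(0) = 0.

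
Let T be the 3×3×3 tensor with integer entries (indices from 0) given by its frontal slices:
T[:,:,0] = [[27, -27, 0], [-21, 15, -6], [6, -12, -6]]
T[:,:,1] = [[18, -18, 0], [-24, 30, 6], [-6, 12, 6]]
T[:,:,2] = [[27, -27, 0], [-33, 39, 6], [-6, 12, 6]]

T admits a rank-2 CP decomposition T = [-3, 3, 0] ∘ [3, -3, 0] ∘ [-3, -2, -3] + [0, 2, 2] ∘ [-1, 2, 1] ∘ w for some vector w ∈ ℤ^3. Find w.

Subtract the known terms from T to get the rank-1 residual R = [0, 2, 2] ∘ [-1, 2, 1] ∘ w, so R[i,j,k] = a[i]·b[j]·w[k]. Pick indices with nonzero a[1]·b[0] = (2)·(-1) = -2. Only the fibre through (1,0,·) is needed: R[1,0,:] = T[1,0,:] − Σₗ aₗ[1]bₗ[0]cₗ = [-21, -24, -33] − (3)·(3)·[-3, -2, -3] = [6, -6, -6]. Then w[k] = R[1,0,k] / -2 for each k, giving w = [6, -6, -6] / -2 = [-3, 3, 3].

w = [-3, 3, 3]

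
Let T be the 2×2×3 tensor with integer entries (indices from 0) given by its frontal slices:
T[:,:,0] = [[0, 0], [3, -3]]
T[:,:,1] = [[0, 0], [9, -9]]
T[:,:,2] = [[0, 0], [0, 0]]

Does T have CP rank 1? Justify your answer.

If T = a ⊗ b ⊗ c then every fibre of T is a multiple of the corresponding factor, so read the factors off the fibres through the nonzero entry T[1,0,0] = 3.
The mode-1 fibre T[:,0,0] = [0, 3] gives a = (0, 1) (primitive direction); the mode-2 fibre T[1,:,0] = [3, -3] gives b = (1, -1); then c[k] = T[1,0,k] / (a[1]·b[0]) = [3, 9, 0] / 1 = (3, 9, 0).
Expanding (0, 1) ⊗ (1, -1) ⊗ (3, 9, 0) reproduces all 12 entries of T, so T = (0, 1) ⊗ (1, -1) ⊗ (3, 9, 0) and rank(T) ≤ 1.
Equivalently every frontal slice T[:,:,k] is c[k] times the rank-1 matrix (0, 1) ⊗ (1, -1). So T has rank 1 (it is nonzero).

Yes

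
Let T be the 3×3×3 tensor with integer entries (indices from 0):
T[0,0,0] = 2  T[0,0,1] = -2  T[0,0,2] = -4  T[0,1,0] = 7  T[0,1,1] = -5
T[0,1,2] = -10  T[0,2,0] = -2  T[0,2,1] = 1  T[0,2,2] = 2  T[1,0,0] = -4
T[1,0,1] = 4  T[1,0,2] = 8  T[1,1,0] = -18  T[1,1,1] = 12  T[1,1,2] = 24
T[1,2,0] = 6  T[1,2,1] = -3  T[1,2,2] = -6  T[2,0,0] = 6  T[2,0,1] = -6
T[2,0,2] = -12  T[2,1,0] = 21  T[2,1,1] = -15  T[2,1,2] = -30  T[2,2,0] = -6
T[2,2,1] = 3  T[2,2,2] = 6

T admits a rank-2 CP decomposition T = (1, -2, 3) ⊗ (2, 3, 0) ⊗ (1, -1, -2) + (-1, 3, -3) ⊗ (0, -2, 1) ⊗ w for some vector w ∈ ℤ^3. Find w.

w = (2, -1, -2)

Subtract the known terms from T to get the rank-1 residual R = (-1, 3, -3) ⊗ (0, -2, 1) ⊗ w, so R[i,j,k] = a[i]·b[j]·w[k]. Pick indices with nonzero a[0]·b[1] = (-1)·(-2) = 2. Only the fibre through (0,1,·) is needed: R[0,1,:] = T[0,1,:] − Σₗ aₗ[0]bₗ[1]cₗ = [7, -5, -10] − (1)·(3)·(1, -1, -2) = [4, -2, -4]. Then w[k] = R[0,1,k] / 2 for each k, giving w = [4, -2, -4] / 2 = (2, -1, -2).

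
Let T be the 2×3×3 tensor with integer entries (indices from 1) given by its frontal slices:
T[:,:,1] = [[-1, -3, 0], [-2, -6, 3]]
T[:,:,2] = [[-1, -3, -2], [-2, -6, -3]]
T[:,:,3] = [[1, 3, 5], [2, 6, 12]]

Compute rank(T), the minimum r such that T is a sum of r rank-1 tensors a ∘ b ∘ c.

2

Lower bound: in the mode-1 unfolding of T (rows indexed by i, columns by (j,k)) the 2×2 minor on rows i ∈ {1, 2}, columns (j,k) ∈ {(1,1), (3,1)} is det [[-1, 0], [-2, 3]] = -3 ≠ 0, so that unfolding has rank ≥ 2 and hence rank(T) ≥ 2 (CP rank is at least every unfolding rank, though it can be larger).
Upper bound: with S_k = T[:,:,k], the two rank-1 terms a₁b₁ᵀ, a₂b₂ᵀ are the rank-1 members of the pencil x·S₁ + y·S₂.
The 2×2 minor of x·S₁ + y·S₂ on rows {1,2}, columns {1,3} is −3·x² − 4·xy − y² = −(x + y)(3·x + y), vanishing at (x:y) = (1:-1) and (1:-3).
M₁ = S₁ − S₂ = [[0, 0, 2], [0, 0, 6]] = 2·(1, 3)(0, 0, 1)ᵀ and M₂ = S₁ − 3·S₂ = [[2, 6, 6], [4, 12, 12]] = 2·(1, 2)(1, 3, 3)ᵀ, so take a₁ = (1, 3), b₁ = (0, 0, 1), a₂ = (1, 2), b₂ = (1, 3, 3).
Each slice is an integer combination of E₁ = a₁b₁ᵀ and E₂ = a₂b₂ᵀ: S₁ = 3·E₁ − E₂, S₂ = E₁ − E₂, S₃ = 2·E₁ + E₂; reading off coefficients, c₁ = (3, 1, 2) and c₂ = (-1, -1, 1).
Hence T = (1, 3) ∘ (0, 0, 1) ∘ (3, 1, 2) + (1, 2) ∘ (1, 3, 3) ∘ (-1, -1, 1), so rank(T) ≤ 2.
These bounds meet, so rank(T) = 2.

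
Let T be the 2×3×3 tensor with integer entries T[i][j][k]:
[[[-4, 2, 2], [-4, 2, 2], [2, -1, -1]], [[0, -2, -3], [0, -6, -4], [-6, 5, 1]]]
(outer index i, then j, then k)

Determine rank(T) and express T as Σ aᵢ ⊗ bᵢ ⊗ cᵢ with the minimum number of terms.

Lower bound: the mode-2 unfolding of T (rows indexed by j, columns by (i,k) = (0,0), (0,1), (0,2), (1,0), (1,1), (1,2)) is [[-4, 2, 2, 0, -2, -3], [-4, 2, 2, 0, -6, -4], [2, -1, -1, -6, 5, 1]].
There the 3×3 minor on rows j ∈ {0, 1, 2}, columns (i,k) ∈ {(0,0), (1,0), (1,1)} is det [[-4, 0, -2], [-4, 0, -6], [2, -6, 5]] = 96 ≠ 0, so this unfolding has rank ≥ 3; CP rank is at least every unfolding rank, so rank(T) ≥ 3. (Flattening ranks never certify an upper bound on CP rank; for that we must actually write T with 3 rank-1 terms.)
Upper bound: T is a sum of 3 rank-1 terms, T = [0, 1] ⊗ [1, 0, 2] ⊗ [-2, 2, 0] + [0, 1] ⊗ [1, 2, 0] ⊗ [-2, -2, -1] + [1, -1] ⊗ [2, 2, -1] ⊗ [-2, 1, 1] (written with every a and b primitive with positive leading entry and the scale carried by c; CP decompositions are not unique, and this one is verified by expanding entrywise), so rank(T) ≤ 3.
These bounds meet, so rank(T) = 3.

rank(T) = 3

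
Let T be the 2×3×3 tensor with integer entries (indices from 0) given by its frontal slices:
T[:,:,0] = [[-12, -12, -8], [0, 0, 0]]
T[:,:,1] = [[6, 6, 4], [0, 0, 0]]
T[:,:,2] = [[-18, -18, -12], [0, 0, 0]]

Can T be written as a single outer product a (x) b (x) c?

Yes

If T = a (x) b (x) c then every fibre of T is a multiple of the corresponding factor, so read the factors off the fibres through the nonzero entry T[0,0,0] = -12.
The mode-1 fibre T[:,0,0] = [-12, 0] gives a = [1, 0] (primitive direction); the mode-2 fibre T[0,:,0] = [-12, -12, -8] gives b = [3, 3, 2]; then c[k] = T[0,0,k] / (a[0]·b[0]) = [-12, 6, -18] / 3 = [-4, 2, -6].
Expanding [1, 0] (x) [3, 3, 2] (x) [-4, 2, -6] reproduces all 18 entries of T, so T = [1, 0] (x) [3, 3, 2] (x) [-4, 2, -6] and rank(T) ≤ 1.
Equivalently every frontal slice T[:,:,k] is c[k] times the rank-1 matrix [1, 0] (x) [3, 3, 2]. So T has rank 1 (it is nonzero).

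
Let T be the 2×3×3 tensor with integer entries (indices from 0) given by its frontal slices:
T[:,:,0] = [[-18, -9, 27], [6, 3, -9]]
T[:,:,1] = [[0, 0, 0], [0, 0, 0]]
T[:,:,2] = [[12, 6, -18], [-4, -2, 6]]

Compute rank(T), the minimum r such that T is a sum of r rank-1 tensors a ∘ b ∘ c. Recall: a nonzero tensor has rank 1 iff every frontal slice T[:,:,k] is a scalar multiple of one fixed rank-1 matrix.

Lower bound: T ≠ 0 (e.g. T[0,0,0] = -18), so rank(T) ≥ 1.
Upper bound: the mode-1 fibre T[:,0,0] = [-18, 6] gives a = (3, -1) (primitive direction); the mode-2 fibre T[0,:,0] = [-18, -9, 27] gives b = (2, 1, -3); then c[k] = T[0,0,k] / (a[0]·b[0]) = [-18, 0, 12] / 6 = (-3, 0, 2).
Expanding (3, -1) ∘ (2, 1, -3) ∘ (-3, 0, 2) reproduces all 18 entries of T, so T = (3, -1) ∘ (2, 1, -3) ∘ (-3, 0, 2) and rank(T) ≤ 1.
These bounds meet, so rank(T) = 1.

1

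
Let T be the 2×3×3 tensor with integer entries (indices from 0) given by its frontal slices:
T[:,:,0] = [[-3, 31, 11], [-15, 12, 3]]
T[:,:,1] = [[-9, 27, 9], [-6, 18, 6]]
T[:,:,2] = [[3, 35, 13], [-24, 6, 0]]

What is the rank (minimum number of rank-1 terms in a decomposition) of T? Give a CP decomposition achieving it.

Lower bound: the mode-2 unfolding of T (rows indexed by j, columns by (i,k) = (0,0), (0,1), (0,2), (1,0), (1,1), (1,2)) is [[-3, -9, 3, -15, -6, -24], [31, 27, 35, 12, 18, 6], [11, 9, 13, 3, 6, 0]].
There the 2×2 minor on rows j ∈ {0, 1}, columns (i,k) ∈ {(0,0), (0,1)} is det [[-3, -9], [31, 27]] = 198 ≠ 0, so this unfolding has rank ≥ 2; CP rank is at least every unfolding rank, so rank(T) ≥ 2. (Flattening ranks never certify an upper bound on CP rank; for that we must actually write T with 2 rank-1 terms.)
Upper bound — finding two terms. Write S_k = T[:,:,k] for the frontal slices: S₀ = [[-3, 31, 11], [-15, 12, 3]], S₁ = [[-9, 27, 9], [-6, 18, 6]], S₂ = [[3, 35, 13], [-24, 6, 0]].
If T = a₁ ∘ b₁ ∘ c₁ + a₂ ∘ b₂ ∘ c₂ then each S_k = c₁[k]·a₁b₁ᵀ + c₂[k]·a₂b₂ᵀ. S₀ and S₁ are linearly independent, so a₁b₁ᵀ and a₂b₂ᵀ must span the same plane of matrices: they are the rank-1 matrices of the form x·S₀ + y·S₁.
The 2×2 minor of x·S₀ + y·S₁ on rows {0,1}, columns {0,1} is 429·x² + 429·xy = 429·(x + y)(x), vanishing at (x:y) = (1:-1) and (0:1).
M₁ = S₀ − S₁ = [[6, 4, 2], [-9, -6, -3]] = (2, -3)(3, 2, 1)ᵀ and M₂ = S₁ = [[-9, 27, 9], [-6, 18, 6]] = (-3)·(3, 2)(1, -3, -1)ᵀ, so take a₁ = (2, -3), b₁ = (3, 2, 1), a₂ = (3, 2), b₂ = (1, -3, -1).
Each slice is an integer combination of E₁ = a₁b₁ᵀ and E₂ = a₂b₂ᵀ: S₀ = E₁ − 3·E₂, S₁ = −3·E₂, S₂ = 2·E₁ − 3·E₂; reading off coefficients, c₁ = (1, 0, 2) and c₂ = (-3, -3, -3).
Hence T = (2, -3) ∘ (3, 2, 1) ∘ (1, 0, 2) + (3, 2) ∘ (1, -3, -1) ∘ (-3, -3, -3), so rank(T) ≤ 2.
These bounds meet, so rank(T) = 2.

rank(T) = 2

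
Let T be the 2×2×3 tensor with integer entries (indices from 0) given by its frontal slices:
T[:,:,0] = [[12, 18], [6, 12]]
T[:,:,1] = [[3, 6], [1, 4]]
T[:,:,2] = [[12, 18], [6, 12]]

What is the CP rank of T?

2

Lower bound: the mode-3 unfolding of T (rows indexed by k, columns by (i,j) = (0,0), (0,1), (1,0), (1,1)) is [[12, 18, 6, 12], [3, 6, 1, 4], [12, 18, 6, 12]].
There the 2×2 minor on rows k ∈ {0, 1}, columns (i,j) ∈ {(0,0), (0,1)} is det [[12, 18], [3, 6]] = 18 ≠ 0, so this unfolding has rank ≥ 2; CP rank is at least every unfolding rank, so rank(T) ≥ 2. (This is only a lower bound: in general the CP rank may exceed every unfolding rank, so we still need to exhibit 2 rank-1 terms summing to T.)
Upper bound — finding two terms. Write S_k = T[:,:,k] for the frontal slices: S₀ = [[12, 18], [6, 12]], S₁ = [[3, 6], [1, 4]], S₂ = [[12, 18], [6, 12]].
If T = a₁ ⊗ b₁ ⊗ c₁ + a₂ ⊗ b₂ ⊗ c₂ then each S_k = c₁[k]·a₁b₁ᵀ + c₂[k]·a₂b₂ᵀ. S₀ and S₁ are linearly independent, so a₁b₁ᵀ and a₂b₂ᵀ must span the same plane of matrices: they are the rank-1 matrices of the form x·S₀ + y·S₁.
det(x·S₀ + y·S₁) is 36·x² + 30·xy + 6·y² = 6·(2·x + y)(3·x + y), vanishing at (x:y) = (1:-2) and (1:-3).
M₁ = S₀ − 2·S₁ = [[6, 6], [4, 4]] = 2·(3, 2)(1, 1)ᵀ and M₂ = S₀ − 3·S₁ = [[3, 0], [3, 0]] = 3·(1, 1)(1, 0)ᵀ, so take a₁ = (3, 2), b₁ = (1, 1), a₂ = (1, 1), b₂ = (1, 0).
Each slice is an integer combination of E₁ = a₁b₁ᵀ and E₂ = a₂b₂ᵀ: S₀ = 6·E₁ − 6·E₂, S₁ = 2·E₁ − 3·E₂, S₂ = 6·E₁ − 6·E₂; reading off coefficients, c₁ = (6, 2, 6) and c₂ = (-6, -3, -6).
Hence T = (3, 2) ⊗ (1, 1) ⊗ (6, 2, 6) + (1, 1) ⊗ (1, 0) ⊗ (-6, -3, -6), so rank(T) ≤ 2.
These bounds meet, so rank(T) = 2.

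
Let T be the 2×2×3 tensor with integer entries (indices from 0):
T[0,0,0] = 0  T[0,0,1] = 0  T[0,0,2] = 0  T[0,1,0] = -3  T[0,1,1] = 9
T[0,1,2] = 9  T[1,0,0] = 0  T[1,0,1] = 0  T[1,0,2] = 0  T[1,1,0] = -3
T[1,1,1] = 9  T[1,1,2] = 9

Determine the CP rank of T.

1

Lower bound: T ≠ 0 (e.g. T[0,1,0] = -3), so rank(T) ≥ 1.
Upper bound: if T = a ⊗ b ⊗ c then every fibre of T is a multiple of the corresponding factor, so read the factors off the fibres through the nonzero entry T[0,1,0] = -3.
The mode-1 fibre T[:,1,0] = [-3, -3] gives a = (1, 1) (primitive direction); the mode-2 fibre T[0,:,0] = [0, -3] gives b = (0, 1); then c[k] = T[0,1,k] / (a[0]·b[1]) = [-3, 9, 9] / 1 = (-3, 9, 9).
Expanding (1, 1) ⊗ (0, 1) ⊗ (-3, 9, 9) reproduces all 12 entries of T, so T = (1, 1) ⊗ (0, 1) ⊗ (-3, 9, 9) and rank(T) ≤ 1.
These bounds meet, so rank(T) = 1.
Check entry T[1,0,2] = 0: (1)·(0)·(9) = 0.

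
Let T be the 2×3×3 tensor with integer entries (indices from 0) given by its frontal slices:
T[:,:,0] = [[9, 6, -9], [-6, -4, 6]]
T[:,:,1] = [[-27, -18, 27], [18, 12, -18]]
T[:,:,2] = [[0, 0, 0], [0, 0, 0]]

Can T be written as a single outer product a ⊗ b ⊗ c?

If T = a ⊗ b ⊗ c then every fibre of T is a multiple of the corresponding factor, so read the factors off the fibres through the nonzero entry T[0,0,0] = 9.
The mode-1 fibre T[:,0,0] = [9, -6] gives a = [3, -2] (primitive direction); the mode-2 fibre T[0,:,0] = [9, 6, -9] gives b = [3, 2, -3]; then c[k] = T[0,0,k] / (a[0]·b[0]) = [9, -27, 0] / 9 = [1, -3, 0].
Expanding [3, -2] ⊗ [3, 2, -3] ⊗ [1, -3, 0] reproduces all 18 entries of T, so T = [3, -2] ⊗ [3, 2, -3] ⊗ [1, -3, 0] and rank(T) ≤ 1.
Equivalently every frontal slice T[:,:,k] is c[k] times the rank-1 matrix [3, -2] ⊗ [3, 2, -3]. So T has rank 1 (it is nonzero).

Yes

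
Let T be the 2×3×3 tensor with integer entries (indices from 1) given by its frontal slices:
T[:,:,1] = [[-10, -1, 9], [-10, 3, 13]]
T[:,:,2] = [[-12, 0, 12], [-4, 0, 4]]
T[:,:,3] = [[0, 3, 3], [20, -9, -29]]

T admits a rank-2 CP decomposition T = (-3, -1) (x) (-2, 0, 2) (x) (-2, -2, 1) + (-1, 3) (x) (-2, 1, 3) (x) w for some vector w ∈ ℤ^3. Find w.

Subtract the known terms from T to get the rank-1 residual R = (-1, 3) (x) (-2, 1, 3) (x) w, so R[i,j,k] = a[i]·b[j]·w[k]. Pick indices with nonzero a[1]·b[1] = (-1)·(-2) = 2. Only the fibre through (1,1,·) is needed: R[1,1,:] = T[1,1,:] − Σₗ aₗ[1]bₗ[1]cₗ = [-10, -12, 0] − (-3)·(-2)·(-2, -2, 1) = [2, 0, -6]. Then w[k] = R[1,1,k] / 2 for each k, giving w = [2, 0, -6] / 2 = (1, 0, -3).

w = (1, 0, -3)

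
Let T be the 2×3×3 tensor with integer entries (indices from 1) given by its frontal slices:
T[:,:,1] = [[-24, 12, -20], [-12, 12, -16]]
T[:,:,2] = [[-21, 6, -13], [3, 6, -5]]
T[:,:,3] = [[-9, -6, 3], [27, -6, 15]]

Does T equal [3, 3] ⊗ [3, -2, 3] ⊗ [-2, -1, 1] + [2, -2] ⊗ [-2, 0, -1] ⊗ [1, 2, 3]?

No

Reconstruct entry (1,1,1) from the claimed factors: Σₗ aₗ[1]bₗ[1]cₗ[1] = (3)·(3)·(-2) + (2)·(-2)·(1) = -22, but T[1,1,1] = -24. The claim is false.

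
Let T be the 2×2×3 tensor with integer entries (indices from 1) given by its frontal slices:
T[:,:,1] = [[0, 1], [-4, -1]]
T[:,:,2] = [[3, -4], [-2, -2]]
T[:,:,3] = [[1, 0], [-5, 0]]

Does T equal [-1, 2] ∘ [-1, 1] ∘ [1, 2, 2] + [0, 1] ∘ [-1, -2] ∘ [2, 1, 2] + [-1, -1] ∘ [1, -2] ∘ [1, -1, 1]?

Reconstruct entry (2,1,1) from the claimed factors: Σₗ aₗ[2]bₗ[1]cₗ[1] = (2)·(-1)·(1) + (1)·(-1)·(2) + (-1)·(1)·(1) = -5, but T[2,1,1] = -4. The claim is false.

No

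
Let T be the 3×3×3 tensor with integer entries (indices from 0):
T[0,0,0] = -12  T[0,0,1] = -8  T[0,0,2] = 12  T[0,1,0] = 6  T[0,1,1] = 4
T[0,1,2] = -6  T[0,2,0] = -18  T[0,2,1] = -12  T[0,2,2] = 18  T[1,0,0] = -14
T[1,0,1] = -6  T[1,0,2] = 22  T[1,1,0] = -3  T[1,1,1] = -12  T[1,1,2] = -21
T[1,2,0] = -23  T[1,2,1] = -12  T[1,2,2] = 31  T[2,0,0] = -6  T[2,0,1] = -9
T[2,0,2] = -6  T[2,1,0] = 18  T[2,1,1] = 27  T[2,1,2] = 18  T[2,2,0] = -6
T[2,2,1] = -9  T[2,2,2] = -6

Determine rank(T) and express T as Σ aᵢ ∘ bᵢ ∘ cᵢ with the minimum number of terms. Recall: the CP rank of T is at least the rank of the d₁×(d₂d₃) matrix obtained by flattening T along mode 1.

rank(T) = 2

Lower bound: the mode-3 unfolding of T (rows indexed by k, columns by (i,j) = (0,0), (0,1), (0,2), (1,0), (1,1), (1,2), (2,0), (2,1), (2,2)) is [[-12, 6, -18, -14, -3, -23, -6, 18, -6], [-8, 4, -12, -6, -12, -12, -9, 27, -9], [12, -6, 18, 22, -21, 31, -6, 18, -6]].
There the 2×2 minor on rows k ∈ {0, 1}, columns (i,j) ∈ {(0,0), (1,0)} is det [[-12, -14], [-8, -6]] = -40 ≠ 0, so this unfolding has rank ≥ 2; CP rank is at least every unfolding rank, so rank(T) ≥ 2. (This is only a lower bound: in general the CP rank may exceed every unfolding rank, so we still need to exhibit 2 rank-1 terms summing to T.)
Upper bound — finding two terms. Write S_k = T[:,:,k] for the frontal slices: S₀ = [[-12, 6, -18], [-14, -3, -23], [-6, 18, -6]], S₁ = [[-8, 4, -12], [-6, -12, -12], [-9, 27, -9]], S₂ = [[12, -6, 18], [22, -21, 31], [-6, 18, -6]].
If T = a₁ ∘ b₁ ∘ c₁ + a₂ ∘ b₂ ∘ c₂ then each S_k = c₁[k]·a₁b₁ᵀ + c₂[k]·a₂b₂ᵀ. S₀ and S₁ are linearly independent, so a₁b₁ᵀ and a₂b₂ᵀ must span the same plane of matrices: they are the rank-1 matrices of the form x·S₀ + y·S₁.
The 2×2 minor of x·S₀ + y·S₁ on rows {0,1}, columns {0,1} is 120·x² + 260·xy + 120·y² = 20·(2·x + 3·y)(3·x + 2·y), vanishing at (x:y) = (3:-2) and (2:-3).
M₁ = 3·S₀ − 2·S₁ = [[-20, 10, -30], [-30, 15, -45], [0, 0, 0]] = (-5)·[2, 3, 0][2, -1, 3]ᵀ and M₂ = 2·S₀ − 3·S₁ = [[0, 0, 0], [-10, 30, -10], [15, -45, 15]] = (-5)·[0, 2, -3][1, -3, 1]ᵀ, so take a₁ = [2, 3, 0], b₁ = [2, -1, 3], a₂ = [0, 2, -3], b₂ = [1, -3, 1].
Each slice is an integer combination of E₁ = a₁b₁ᵀ and E₂ = a₂b₂ᵀ: S₀ = −3·E₁ + 2·E₂, S₁ = −2·E₁ + 3·E₂, S₂ = 3·E₁ + 2·E₂; reading off coefficients, c₁ = [-3, -2, 3] and c₂ = [2, 3, 2].
Hence T = [2, 3, 0] ∘ [2, -1, 3] ∘ [-3, -2, 3] + [0, 2, -3] ∘ [1, -3, 1] ∘ [2, 3, 2], so rank(T) ≤ 2.
These bounds meet, so rank(T) = 2.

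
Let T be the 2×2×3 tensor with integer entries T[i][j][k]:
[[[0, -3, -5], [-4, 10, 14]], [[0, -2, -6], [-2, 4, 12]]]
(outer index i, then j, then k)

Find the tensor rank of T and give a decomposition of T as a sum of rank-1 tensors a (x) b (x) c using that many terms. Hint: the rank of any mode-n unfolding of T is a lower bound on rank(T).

rank(T) = 3

Lower bound: the mode-3 unfolding of T (rows indexed by k, columns by (i,j) = (0,0), (0,1), (1,0), (1,1)) is [[0, -4, 0, -2], [-3, 10, -2, 4], [-5, 14, -6, 12]].
There the 3×3 minor on rows k ∈ {0, 1, 2}, columns (i,j) ∈ {(0,0), (0,1), (1,0)} is det [[0, -4, 0], [-3, 10, -2], [-5, 14, -6]] = 32 ≠ 0, so this unfolding has rank ≥ 3; CP rank is at least every unfolding rank, so rank(T) ≥ 3. (Unfolding ranks only ever bound the CP rank from below — rank(T) can be strictly larger than all of them — so the matching upper bound has to come from an explicit 3-term decomposition.)
Upper bound: T is a sum of 3 rank-1 terms, T = [1, 1] (x) [1, -1] (x) [0, -4, -4] + [1, 2] (x) [1, -2] (x) [0, 1, -1] + [2, 1] (x) [0, 1] (x) [-2, 4, 4] (written with every a and b primitive with positive leading entry and the scale carried by c; CP decompositions are not unique, and this one is verified by expanding entrywise), so rank(T) ≤ 3.
These bounds meet, so rank(T) = 3.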